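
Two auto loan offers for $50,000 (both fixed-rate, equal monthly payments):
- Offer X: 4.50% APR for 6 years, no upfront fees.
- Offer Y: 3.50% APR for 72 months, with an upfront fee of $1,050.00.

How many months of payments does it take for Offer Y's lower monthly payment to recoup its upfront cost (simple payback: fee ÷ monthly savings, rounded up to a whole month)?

47 months

Offer X: monthly rate = 4.5%/12 = 0.0037500; payment = 50,000 × 0.0037500 / (1 − (1+0.0037500)^−72) = $793.70.
Offer Y: at 3.50% the monthly rate is 0.0029167, so the payment is 50,000 × 0.0029167 / (1 − 1.0029167^−72) = $770.92.
Monthly savings = $793.70 − $770.92 = $22.78.
Break-even = $1,050.00 / $22.78 = 46.09 → 47 months.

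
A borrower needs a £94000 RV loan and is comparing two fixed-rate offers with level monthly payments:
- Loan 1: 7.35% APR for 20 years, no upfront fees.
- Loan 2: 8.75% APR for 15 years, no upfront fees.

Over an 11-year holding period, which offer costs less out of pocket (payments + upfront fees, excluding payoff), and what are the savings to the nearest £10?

Loan 1: at 7.35% the monthly rate is 0.0061250, so the payment is 94,000 × 0.0061250 / (1 − 1.0061250^−240) = £748.66.
Loan 2: monthly rate = 8.75%/12 = 0.0072917; payment = 94,000 × 0.0072917 / (1 − (1+0.0072917)^−180) = £939.48.
Over 132 months: Loan 1 costs 132 × £748.66 = £98,823.12; Loan 2 costs 132 × £939.48 = £124,011.36.
Loan 1 is cheaper by £124,011.36 − £98,823.12 = £25,188.24.

Loan 1 by £25,190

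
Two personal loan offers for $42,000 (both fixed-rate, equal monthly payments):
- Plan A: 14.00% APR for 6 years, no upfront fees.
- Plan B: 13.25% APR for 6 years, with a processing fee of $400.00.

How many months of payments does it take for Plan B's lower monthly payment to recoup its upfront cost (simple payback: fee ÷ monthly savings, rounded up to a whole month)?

Plan A: monthly rate = 14%/12 = 0.0116667; payment = 42,000 × 0.0116667 / (1 − (1+0.0116667)^−72) = $865.44.
Plan B: monthly rate = 13.25%/12 = 0.0110417; payment = 42,000 × 0.0110417 / (1 − (1+0.0110417)^−72) = $848.66.
Monthly savings = $865.44 − $848.66 = $16.78.
Break-even = $400.00 / $16.78 = 23.84 → 24 months.

24 months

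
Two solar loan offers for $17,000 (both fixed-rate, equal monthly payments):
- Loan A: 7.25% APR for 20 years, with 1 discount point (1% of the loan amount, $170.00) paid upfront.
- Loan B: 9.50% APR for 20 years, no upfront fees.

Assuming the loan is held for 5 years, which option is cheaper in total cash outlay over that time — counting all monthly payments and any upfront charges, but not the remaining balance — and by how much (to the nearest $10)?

Loan A by $1,280

Loan A: monthly rate = 7.25%/12 = 0.0060417; payment = 17,000 × 0.0060417 / (1 − (1+0.0060417)^−240) = $134.36.
Loan B: monthly rate = 9.5%/12 = 0.0079167; payment = 17,000 × 0.0079167 / (1 − (1+0.0079167)^−240) = $158.46.
Over 60 months: Loan A costs 60 × $134.36 + $170.00 = $8,231.60; Loan B costs 60 × $158.46 = $9,507.60.
Loan A is cheaper by $9,507.60 − $8,231.60 = $1,276.00.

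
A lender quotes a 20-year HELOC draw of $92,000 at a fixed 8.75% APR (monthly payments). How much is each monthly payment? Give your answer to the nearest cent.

$813.01

At 8.75% the monthly rate is 0.0072917, so the payment is 92,000 × 0.0072917 / (1 − 1.0072917^−240) = $813.01.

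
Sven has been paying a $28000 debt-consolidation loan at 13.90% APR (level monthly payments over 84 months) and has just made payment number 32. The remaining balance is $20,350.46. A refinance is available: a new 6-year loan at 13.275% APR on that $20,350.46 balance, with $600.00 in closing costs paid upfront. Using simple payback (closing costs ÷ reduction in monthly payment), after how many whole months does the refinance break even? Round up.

6 months

Current payment = 28,000 × 13.9%/12 / (1 − (1+0.0115833)^−84) = $523.17.
Refinanced payment = 20,350.46 × 0.0110625 / (1 − (1+0.0110625)^−72) = $411.48.
Monthly savings = $523.17 − $411.48 = $111.69.
Break-even = $600.00 / $111.69 = 5.37 → 6 months.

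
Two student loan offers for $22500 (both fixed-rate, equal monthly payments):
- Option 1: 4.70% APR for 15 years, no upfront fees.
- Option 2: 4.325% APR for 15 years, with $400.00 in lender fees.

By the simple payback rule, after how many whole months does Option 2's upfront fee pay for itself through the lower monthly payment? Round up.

Option 1: monthly rate = 4.7%/12 = 0.0039167; payment = 22,500 × 0.0039167 / (1 − (1+0.0039167)^−180) = $174.43.
Option 2: monthly rate = 4.325%/12 = 0.0036042; payment = 22,500 × 0.0036042 / (1 − (1+0.0036042)^−180) = $170.12.
Monthly savings = $174.43 − $170.12 = $4.31.
Break-even = $400.00 / $4.31 = 92.81 → 93 months.

93 months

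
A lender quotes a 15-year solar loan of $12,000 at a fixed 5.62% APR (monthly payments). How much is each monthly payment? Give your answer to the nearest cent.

At 5.62% the monthly rate is 0.0046833, so the payment is 12,000 × 0.0046833 / (1 − 1.0046833^−180) = $98.82.

$98.82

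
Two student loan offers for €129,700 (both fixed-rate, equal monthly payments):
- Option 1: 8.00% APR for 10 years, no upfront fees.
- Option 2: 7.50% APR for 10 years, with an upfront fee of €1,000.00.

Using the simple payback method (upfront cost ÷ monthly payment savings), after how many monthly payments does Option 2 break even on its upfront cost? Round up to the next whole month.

30 months

Option 1: at 8.00% the monthly rate is 0.0066667, so the payment is 129,700 × 0.0066667 / (1 − 1.0066667^−120) = €1,573.62.
Option 2: at 7.50% the monthly rate is 0.0062500, so the payment is 129,700 × 0.0062500 / (1 − 1.0062500^−120) = €1,539.56.
Monthly savings = €1,573.62 − €1,539.56 = €34.06.
Break-even = €1,000.00 / €34.06 = 29.36 → 30 months.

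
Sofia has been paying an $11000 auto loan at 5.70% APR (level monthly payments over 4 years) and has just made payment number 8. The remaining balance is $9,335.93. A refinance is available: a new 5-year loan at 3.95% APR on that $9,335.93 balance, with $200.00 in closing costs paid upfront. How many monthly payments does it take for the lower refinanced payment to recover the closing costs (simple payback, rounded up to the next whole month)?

3 months

Current payment = 11,000 × 5.7%/12 / (1 − (1+0.0047500)^−48) = $256.83.
Refinanced payment = 9,335.93 × 0.0032917 / (1 − (1+0.0032917)^−60) = $171.72.
Monthly savings = $256.83 − $171.72 = $85.11.
Break-even = $200.00 / $85.11 = 2.35 → 3 months.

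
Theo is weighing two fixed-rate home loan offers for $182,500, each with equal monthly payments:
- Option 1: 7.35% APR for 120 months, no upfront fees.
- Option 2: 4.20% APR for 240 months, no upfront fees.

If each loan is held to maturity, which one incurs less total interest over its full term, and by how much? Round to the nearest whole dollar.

Option 1: monthly rate = 7.35%/12 = 0.0061250; payment = 182,500 × 0.0061250 / (1 − (1+0.0061250)^−120) = $2,152.05.
Total interest on Option 1 = 120 × $2,152.05 − $182,500 = $75,746.00.
Option 2: at 4.20% the monthly rate is 0.0035000, so the payment is 182,500 × 0.0035000 / (1 − 1.0035000^−240) = $1,125.24.
Total interest on Option 2 = 240 × $1,125.24 − $182,500 = $87,557.60.
Option 1 is lower by $11,811.60.

Option 1 by $11,812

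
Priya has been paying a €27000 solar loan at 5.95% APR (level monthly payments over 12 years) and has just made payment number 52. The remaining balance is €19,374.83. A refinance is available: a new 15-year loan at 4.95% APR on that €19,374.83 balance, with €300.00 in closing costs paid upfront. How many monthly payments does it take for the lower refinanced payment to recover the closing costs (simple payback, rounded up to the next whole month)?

Current payment = 27,000 × 5.95%/12 / (1 − (1+0.0049583)^−144) = €262.78.
Refinanced payment = 19,374.83 × 0.0041250 / (1 − (1+0.0041250)^−180) = €152.71.
Monthly savings = €262.78 − €152.71 = €110.07.
Break-even = €300.00 / €110.07 = 2.73 → 3 months.

3 months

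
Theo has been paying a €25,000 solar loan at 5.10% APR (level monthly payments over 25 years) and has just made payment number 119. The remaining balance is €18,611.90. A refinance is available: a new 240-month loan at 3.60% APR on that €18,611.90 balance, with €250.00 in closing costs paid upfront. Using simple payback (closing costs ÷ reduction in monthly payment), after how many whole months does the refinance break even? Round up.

Current payment = 25,000 × 5.1%/12 / (1 − (1+0.0042500)^−300) = €147.61.
Refinanced payment = 18,611.90 × 0.0030000 / (1 − (1+0.0030000)^−240) = €108.90.
Monthly savings = €147.61 − €108.90 = €38.71.
Break-even = €250.00 / €38.71 = 6.46 → 7 months.

7 months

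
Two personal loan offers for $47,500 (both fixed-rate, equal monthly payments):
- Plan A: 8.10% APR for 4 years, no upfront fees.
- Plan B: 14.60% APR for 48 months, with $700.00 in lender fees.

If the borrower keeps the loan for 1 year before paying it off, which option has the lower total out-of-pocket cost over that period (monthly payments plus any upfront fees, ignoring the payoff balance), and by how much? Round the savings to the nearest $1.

Plan A by $2,506

Plan A: monthly rate = 8.1%/12 = 0.0067500; payment = 47,500 × 0.0067500 / (1 − (1+0.0067500)^−48) = $1,161.84.
Plan B: monthly rate = 14.6%/12 = 0.0121667; payment = 47,500 × 0.0121667 / (1 − (1+0.0121667)^−48) = $1,312.35.
Over 12 months: Plan A costs 12 × $1,161.84 = $13,942.08; Plan B costs 12 × $1,312.35 + $700.00 = $16,448.20.
Plan A is cheaper by $16,448.20 − $13,942.08 = $2,506.12.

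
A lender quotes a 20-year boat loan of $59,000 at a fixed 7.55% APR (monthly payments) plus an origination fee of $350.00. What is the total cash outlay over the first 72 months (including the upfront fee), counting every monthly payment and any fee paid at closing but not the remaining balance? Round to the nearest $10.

$34,700

Monthly rate = 7.55%/12 = 0.0062917; payment = 59,000 × 0.0062917 / (1 − (1+0.0062917)^−240) = $477.11.
Total outlay = 72 × $477.11 + $350.00 = $34,701.92.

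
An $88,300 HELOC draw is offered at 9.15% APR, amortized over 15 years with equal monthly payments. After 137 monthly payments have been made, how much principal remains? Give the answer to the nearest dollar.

$33,018

With monthly rate i = 9.15%/12 = 0.0076250, the balance after k of n payments is P · [(1+i)^n − (1+i)^k] / [(1+i)^n − 1].
(1+0.0076250)^180 = 3.92471521 and (1+0.0076250)^137 = 2.83109198, so the balance is 88,300 × (3.92471521 − 2.83109198) / (3.92471521 − 1) = $33,017.55.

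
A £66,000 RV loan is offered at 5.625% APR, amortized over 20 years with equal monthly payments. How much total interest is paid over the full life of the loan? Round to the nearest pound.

£44,083

Monthly rate = 5.625%/12 = 0.0046875; payment = 66,000 × 0.0046875 / (1 − (1+0.0046875)^−240) = £458.68.
Total paid = 240 × £458.68 = £110,083.20; interest = £110,083.20 − £66,000 = £44,083.20.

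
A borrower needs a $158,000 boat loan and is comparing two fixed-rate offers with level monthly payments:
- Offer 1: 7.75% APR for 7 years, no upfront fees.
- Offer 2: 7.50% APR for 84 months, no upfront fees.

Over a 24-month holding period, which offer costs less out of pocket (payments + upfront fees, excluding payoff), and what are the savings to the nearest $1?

Offer 2 by $469

Offer 1: at 7.75% the monthly rate is 0.0064583, so the payment is 158,000 × 0.0064583 / (1 − 1.0064583^−84) = $2,442.99.
Offer 2: monthly rate = 7.5%/12 = 0.0062500; payment = 158,000 × 0.0062500 / (1 − (1+0.0062500)^−84) = $2,423.45.
Over 24 months: Offer 1 costs 24 × $2,442.99 = $58,631.76; Offer 2 costs 24 × $2,423.45 = $58,162.80.
Offer 2 is cheaper by $58,631.76 − $58,162.80 = $468.96.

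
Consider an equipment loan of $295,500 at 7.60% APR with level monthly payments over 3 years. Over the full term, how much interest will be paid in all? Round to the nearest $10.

Monthly rate = 7.6%/12 = 0.0063333; payment = 295,500 × 0.0063333 / (1 − (1+0.0063333)^−36) = $9,205.46.
Total paid = 36 × $9,205.46 = $331,396.56; interest = $331,396.56 − $295,500 = $35,896.56.

$35,900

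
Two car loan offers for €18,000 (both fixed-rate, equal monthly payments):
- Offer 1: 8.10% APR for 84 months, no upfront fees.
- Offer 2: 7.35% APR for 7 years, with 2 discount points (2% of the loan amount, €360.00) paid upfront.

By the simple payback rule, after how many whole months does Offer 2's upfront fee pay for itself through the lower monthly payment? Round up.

Offer 1: monthly rate = 8.1%/12 = 0.0067500; payment = 18,000 × 0.0067500 / (1 − (1+0.0067500)^−84) = €281.45.
Offer 2: monthly rate = 7.35%/12 = 0.0061250; payment = 18,000 × 0.0061250 / (1 − (1+0.0061250)^−84) = €274.76.
Monthly savings = €281.45 − €274.76 = €6.69.
Break-even = €360.00 / €6.69 = 53.81 → 54 months.

54 months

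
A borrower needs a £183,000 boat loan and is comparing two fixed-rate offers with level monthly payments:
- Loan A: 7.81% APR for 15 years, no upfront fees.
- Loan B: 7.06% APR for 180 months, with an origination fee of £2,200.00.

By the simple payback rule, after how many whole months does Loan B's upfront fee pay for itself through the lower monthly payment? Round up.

Loan A: at 7.81% the monthly rate is 0.0065083, so the payment is 183,000 × 0.0065083 / (1 − 1.0065083^−180) = £1,728.83.
Loan B: at 7.06% the monthly rate is 0.0058833, so the payment is 183,000 × 0.0058833 / (1 − 1.0058833^−180) = £1,651.00.
Monthly savings = £1,728.83 − £1,651.00 = £77.83.
Break-even = £2,200.00 / £77.83 = 28.27 → 29 months.

29 months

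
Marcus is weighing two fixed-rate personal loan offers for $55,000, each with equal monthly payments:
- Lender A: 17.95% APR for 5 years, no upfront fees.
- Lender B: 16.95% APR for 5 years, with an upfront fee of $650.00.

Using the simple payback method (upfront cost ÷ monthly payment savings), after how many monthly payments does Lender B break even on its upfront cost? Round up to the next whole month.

Lender A: monthly rate = 17.95%/12 = 0.0149583; payment = 55,000 × 0.0149583 / (1 − (1+0.0149583)^−60) = $1,395.14.
Lender B: monthly rate = 16.95%/12 = 0.0141250; payment = 55,000 × 0.0141250 / (1 − (1+0.0141250)^−60) = $1,365.41.
Monthly savings = $1,395.14 − $1,365.41 = $29.73.
Break-even = $650.00 / $29.73 = 21.86 → 22 months.

22 months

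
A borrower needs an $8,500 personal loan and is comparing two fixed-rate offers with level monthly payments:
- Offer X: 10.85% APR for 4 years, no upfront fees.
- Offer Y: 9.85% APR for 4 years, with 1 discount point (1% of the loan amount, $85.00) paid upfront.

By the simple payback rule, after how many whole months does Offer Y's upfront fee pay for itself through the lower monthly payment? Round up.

Offer X: at 10.85% the monthly rate is 0.0090417, so the payment is 8,500 × 0.0090417 / (1 − 1.0090417^−48) = $219.07.
Offer Y: at 9.85% the monthly rate is 0.0082083, so the payment is 8,500 × 0.0082083 / (1 − 1.0082083^−48) = $214.97.
Monthly savings = $219.07 − $214.97 = $4.10.
Break-even = $85.00 / $4.10 = 20.73 → 21 months.

21 months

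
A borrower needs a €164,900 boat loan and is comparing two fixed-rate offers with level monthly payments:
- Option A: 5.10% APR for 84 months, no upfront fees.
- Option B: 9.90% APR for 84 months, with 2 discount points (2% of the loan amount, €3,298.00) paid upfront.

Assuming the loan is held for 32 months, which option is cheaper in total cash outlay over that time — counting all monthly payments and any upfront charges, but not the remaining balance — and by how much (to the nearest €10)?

Option A by €15,800

Option A: monthly rate = 5.1%/12 = 0.0042500; payment = 164,900 × 0.0042500 / (1 − (1+0.0042500)^−84) = €2,338.44.
Option B: at 9.90% the monthly rate is 0.0082500, so the payment is 164,900 × 0.0082500 / (1 − 1.0082500^−84) = €2,729.02.
Over 32 months: Option A costs 32 × €2,338.44 = €74,830.08; Option B costs 32 × €2,729.02 + €3,298.00 = €90,626.64.
Option A is cheaper by €90,626.64 − €74,830.08 = €15,796.56.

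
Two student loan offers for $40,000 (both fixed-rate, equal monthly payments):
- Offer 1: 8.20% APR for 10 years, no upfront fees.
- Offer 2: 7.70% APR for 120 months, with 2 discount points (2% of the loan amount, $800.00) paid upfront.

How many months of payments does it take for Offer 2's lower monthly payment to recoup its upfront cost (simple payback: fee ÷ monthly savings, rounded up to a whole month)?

76 months

Offer 1: at 8.20% the monthly rate is 0.0068333, so the payment is 40,000 × 0.0068333 / (1 − 1.0068333^−120) = $489.55.
Offer 2: monthly rate = 7.7%/12 = 0.0064167; payment = 40,000 × 0.0064167 / (1 − (1+0.0064167)^−120) = $478.99.
Monthly savings = $489.55 − $478.99 = $10.56.
Break-even = $800.00 / $10.56 = 75.76 → 76 months.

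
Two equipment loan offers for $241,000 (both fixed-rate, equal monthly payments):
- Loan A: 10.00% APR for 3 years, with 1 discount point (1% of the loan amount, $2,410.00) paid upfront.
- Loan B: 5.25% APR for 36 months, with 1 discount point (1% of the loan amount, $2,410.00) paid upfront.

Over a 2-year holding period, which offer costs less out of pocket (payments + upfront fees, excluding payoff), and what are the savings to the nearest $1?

Loan B by $12,632

Loan A: at 10.00% the monthly rate is 0.0083333, so the payment is 241,000 × 0.0083333 / (1 − 1.0083333^−36) = $7,776.39.
Loan B: at 5.25% the monthly rate is 0.0043750, so the payment is 241,000 × 0.0043750 / (1 − 1.0043750^−36) = $7,250.07.
Over 24 months: Loan A costs 24 × $7,776.39 + $2,410.00 = $189,043.36; Loan B costs 24 × $7,250.07 + $2,410.00 = $176,411.68.
Loan B is cheaper by $189,043.36 − $176,411.68 = $12,631.68.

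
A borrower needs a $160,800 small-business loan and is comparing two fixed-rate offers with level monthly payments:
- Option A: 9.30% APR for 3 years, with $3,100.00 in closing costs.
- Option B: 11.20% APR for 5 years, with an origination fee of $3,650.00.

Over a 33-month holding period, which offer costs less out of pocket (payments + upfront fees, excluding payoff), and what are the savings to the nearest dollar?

Option B by $53,030

Option A: at 9.30% the monthly rate is 0.0077500, so the payment is 160,800 × 0.0077500 / (1 − 1.0077500^−36) = $5,135.88.
Option B: monthly rate = 11.2%/12 = 0.0093333; payment = 160,800 × 0.0093333 / (1 − (1+0.0093333)^−60) = $3,512.24.
Over 33 months: Option A costs 33 × $5,135.88 + $3,100.00 = $172,584.04; Option B costs 33 × $3,512.24 + $3,650.00 = $119,553.92.
Option B is cheaper by $172,584.04 − $119,553.92 = $53,030.12.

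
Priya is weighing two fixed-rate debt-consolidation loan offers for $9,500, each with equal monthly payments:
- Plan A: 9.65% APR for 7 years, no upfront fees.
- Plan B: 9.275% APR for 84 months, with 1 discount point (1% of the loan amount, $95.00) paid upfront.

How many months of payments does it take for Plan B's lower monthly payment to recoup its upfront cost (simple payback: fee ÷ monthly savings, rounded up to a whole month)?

Plan A: at 9.65% the monthly rate is 0.0080417, so the payment is 9,500 × 0.0080417 / (1 − 1.0080417^−84) = $156.00.
Plan B: monthly rate = 9.275%/12 = 0.0077292; payment = 9,500 × 0.0077292 / (1 − (1+0.0077292)^−84) = $154.18.
Monthly savings = $156.00 − $154.18 = $1.82.
Break-even = $95.00 / $1.82 = 52.20 → 53 months.

53 months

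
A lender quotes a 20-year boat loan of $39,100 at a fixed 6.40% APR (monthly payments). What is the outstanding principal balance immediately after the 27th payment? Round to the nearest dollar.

With monthly rate i = 6.4%/12 = 0.0053333, the balance after k of n payments is P · [(1+i)^n − (1+i)^k] / [(1+i)^n − 1].
(1+0.0053333)^240 = 3.58442745 and (1+0.0053333)^27 = 1.15444229, so the balance is 39,100 × (3.58442745 − 1.15444229) / (3.58442745 − 1) = $36,763.43.

$36,763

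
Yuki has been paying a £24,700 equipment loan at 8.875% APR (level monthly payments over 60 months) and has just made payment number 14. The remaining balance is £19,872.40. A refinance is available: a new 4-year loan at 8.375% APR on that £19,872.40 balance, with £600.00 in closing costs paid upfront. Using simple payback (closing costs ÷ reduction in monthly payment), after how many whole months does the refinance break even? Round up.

27 months

Current payment = 24,700 × 8.875%/12 / (1 − (1+0.0073958)^−60) = £511.23.
Refinanced payment = 19,872.40 × 0.0069792 / (1 − (1+0.0069792)^−48) = £488.65.
Monthly savings = £511.23 − £488.65 = £22.58.
Break-even = £600.00 / £22.58 = 26.57 → 27 months.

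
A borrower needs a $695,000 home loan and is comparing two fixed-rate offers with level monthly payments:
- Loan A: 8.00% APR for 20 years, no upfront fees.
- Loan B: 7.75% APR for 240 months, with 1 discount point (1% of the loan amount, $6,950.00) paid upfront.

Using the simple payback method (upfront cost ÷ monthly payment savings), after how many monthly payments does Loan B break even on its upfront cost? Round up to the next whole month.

Loan A: monthly rate = 8%/12 = 0.0066667; payment = 695,000 × 0.0066667 / (1 − (1+0.0066667)^−240) = $5,813.26.
Loan B: monthly rate = 7.75%/12 = 0.0064583; payment = 695,000 × 0.0064583 / (1 − (1+0.0064583)^−240) = $5,705.59.
Monthly savings = $5,813.26 − $5,705.59 = $107.67.
Break-even = $6,950.00 / $107.67 = 64.55 → 65 months.

65 months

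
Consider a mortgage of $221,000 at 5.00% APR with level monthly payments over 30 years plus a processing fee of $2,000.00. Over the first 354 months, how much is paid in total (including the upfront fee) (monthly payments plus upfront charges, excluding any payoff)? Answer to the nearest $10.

Monthly rate = 5%/12 = 0.0041667; payment = 221,000 × 0.0041667 / (1 − (1+0.0041667)^−360) = $1,186.38.
Total outlay = 354 × $1,186.38 + $2,000.00 = $421,978.52.

$421,980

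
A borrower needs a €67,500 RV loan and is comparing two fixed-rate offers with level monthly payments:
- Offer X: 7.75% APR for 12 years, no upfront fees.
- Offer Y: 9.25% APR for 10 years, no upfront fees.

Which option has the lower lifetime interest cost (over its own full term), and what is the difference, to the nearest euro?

Offer Y by €180

Offer X: monthly rate = 7.75%/12 = 0.0064583; payment = 67,500 × 0.0064583 / (1 − (1+0.0064583)^−144) = €721.43.
Total interest on Offer X = 144 × €721.43 − €67,500 = €36,385.92.
Offer Y: at 9.25% the monthly rate is 0.0077083, so the payment is 67,500 × 0.0077083 / (1 − 1.0077083^−120) = €864.22.
Total interest on Offer Y = 120 × €864.22 − €67,500 = €36,206.40.
Offer Y is lower by €179.52.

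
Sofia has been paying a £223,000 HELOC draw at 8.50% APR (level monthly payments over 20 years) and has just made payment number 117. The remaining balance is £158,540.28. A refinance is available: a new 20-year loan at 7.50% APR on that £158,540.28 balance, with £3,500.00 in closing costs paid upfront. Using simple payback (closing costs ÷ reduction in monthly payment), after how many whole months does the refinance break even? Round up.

Current payment = 223,000 × 8.5%/12 / (1 − (1+0.0070833)^−240) = £1,935.25.
Refinanced payment = 158,540.28 × 0.0062500 / (1 − (1+0.0062500)^−240) = £1,277.19.
Monthly savings = £1,935.25 − £1,277.19 = £658.06.
Break-even = £3,500.00 / £658.06 = 5.32 → 6 months.

6 months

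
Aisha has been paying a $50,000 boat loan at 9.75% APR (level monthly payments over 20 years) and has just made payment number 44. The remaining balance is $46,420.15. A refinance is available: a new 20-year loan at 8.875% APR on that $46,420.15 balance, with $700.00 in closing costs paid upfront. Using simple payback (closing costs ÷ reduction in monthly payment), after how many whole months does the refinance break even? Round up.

Current payment = 50,000 × 9.75%/12 / (1 − (1+0.0081250)^−240) = $474.26.
Refinanced payment = 46,420.15 × 0.0073958 / (1 − (1+0.0073958)^−240) = $413.93.
Monthly savings = $474.26 − $413.93 = $60.33.
Break-even = $700.00 / $60.33 = 11.60 → 12 months.

12 months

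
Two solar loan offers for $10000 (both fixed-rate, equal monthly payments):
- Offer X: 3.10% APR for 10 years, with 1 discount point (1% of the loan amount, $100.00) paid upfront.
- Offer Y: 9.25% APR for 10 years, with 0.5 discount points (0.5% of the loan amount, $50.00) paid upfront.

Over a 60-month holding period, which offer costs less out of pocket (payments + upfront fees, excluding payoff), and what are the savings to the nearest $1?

Offer X by $1,811

Offer X: monthly rate = 3.1%/12 = 0.0025833; payment = 10,000 × 0.0025833 / (1 − (1+0.0025833)^−120) = $97.02.
Offer Y: at 9.25% the monthly rate is 0.0077083, so the payment is 10,000 × 0.0077083 / (1 − 1.0077083^−120) = $128.03.
Over 60 months: Offer X costs 60 × $97.02 + $100.00 = $5,921.20; Offer Y costs 60 × $128.03 + $50.00 = $7,731.80.
Offer X is cheaper by $7,731.80 − $5,921.20 = $1,810.60.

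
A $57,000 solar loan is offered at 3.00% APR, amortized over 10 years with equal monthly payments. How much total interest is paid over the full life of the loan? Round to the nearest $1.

Monthly rate = 3%/12 = 0.0025000; payment = 57,000 × 0.0025000 / (1 − (1+0.0025000)^−120) = $550.40.
Total paid = 120 × $550.40 = $66,048.00; interest = $66,048.00 − $57,000 = $9,048.00.

$9,048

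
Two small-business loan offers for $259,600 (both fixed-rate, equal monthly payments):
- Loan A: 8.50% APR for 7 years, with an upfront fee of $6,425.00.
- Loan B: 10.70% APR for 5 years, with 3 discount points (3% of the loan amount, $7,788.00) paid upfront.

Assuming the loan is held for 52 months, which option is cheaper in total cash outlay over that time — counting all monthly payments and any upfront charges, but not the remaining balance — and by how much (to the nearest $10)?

Loan A by $79,070

Loan A: monthly rate = 8.5%/12 = 0.0070833; payment = 259,600 × 0.0070833 / (1 − (1+0.0070833)^−84) = $4,111.15.
Loan B: at 10.70% the monthly rate is 0.0089167, so the payment is 259,600 × 0.0089167 / (1 − 1.0089167^−60) = $5,605.57.
Over 52 months: Loan A costs 52 × $4,111.15 + $6,425.00 = $220,204.80; Loan B costs 52 × $5,605.57 + $7,788.00 = $299,277.64.
Loan A is cheaper by $299,277.64 − $220,204.80 = $79,072.84.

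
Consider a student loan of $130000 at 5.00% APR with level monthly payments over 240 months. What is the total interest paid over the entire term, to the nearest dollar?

Monthly rate = 5%/12 = 0.0041667; payment = 130,000 × 0.0041667 / (1 − (1+0.0041667)^−240) = $857.94.
Total paid = 240 × $857.94 = $205,905.60; interest = $205,905.60 − $130,000 = $75,905.60.

$75,906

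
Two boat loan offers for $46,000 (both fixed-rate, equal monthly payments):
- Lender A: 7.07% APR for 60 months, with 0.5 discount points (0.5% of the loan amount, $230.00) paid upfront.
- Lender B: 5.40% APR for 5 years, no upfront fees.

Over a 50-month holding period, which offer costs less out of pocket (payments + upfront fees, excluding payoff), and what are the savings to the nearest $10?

Lender B by $2,020

Lender A: monthly rate = 7.07%/12 = 0.0058917; payment = 46,000 × 0.0058917 / (1 − (1+0.0058917)^−60) = $912.38.
Lender B: monthly rate = 5.4%/12 = 0.0045000; payment = 46,000 × 0.0045000 / (1 − (1+0.0045000)^−60) = $876.53.
Over 50 months: Lender A costs 50 × $912.38 + $230.00 = $45,849.00; Lender B costs 50 × $876.53 = $43,826.50.
Lender B is cheaper by $45,849.00 − $43,826.50 = $2,022.50.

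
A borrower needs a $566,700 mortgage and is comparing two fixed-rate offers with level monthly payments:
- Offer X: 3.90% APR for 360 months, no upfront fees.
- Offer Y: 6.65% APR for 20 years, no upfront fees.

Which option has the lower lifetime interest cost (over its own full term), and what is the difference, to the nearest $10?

Offer X: monthly rate = 3.9%/12 = 0.0032500; payment = 566,700 × 0.0032500 / (1 − (1+0.0032500)^−360) = $2,672.94.
Total interest on Offer X = 360 × $2,672.94 − $566,700 = $395,558.40.
Offer Y: monthly rate = 6.65%/12 = 0.0055417; payment = 566,700 × 0.0055417 / (1 − (1+0.0055417)^−240) = $4,275.36.
Total interest on Offer Y = 240 × $4,275.36 − $566,700 = $459,386.40.
Offer X is lower by $63,828.00.

Offer X by $63,830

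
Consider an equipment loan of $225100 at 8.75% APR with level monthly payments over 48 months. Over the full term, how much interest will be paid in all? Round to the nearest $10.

$42,500

Monthly rate = 8.75%/12 = 0.0072917; payment = 225,100 × 0.0072917 / (1 − (1+0.0072917)^−48) = $5,574.94.
Total paid = 48 × $5,574.94 = $267,597.12; interest = $267,597.12 − $225,100 = $42,497.12.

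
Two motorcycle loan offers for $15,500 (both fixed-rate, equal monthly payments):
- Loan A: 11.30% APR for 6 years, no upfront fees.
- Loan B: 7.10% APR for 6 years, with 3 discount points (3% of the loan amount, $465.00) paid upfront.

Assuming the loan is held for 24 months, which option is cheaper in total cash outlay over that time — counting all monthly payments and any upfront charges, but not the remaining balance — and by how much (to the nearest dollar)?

Loan A: monthly rate = 11.3%/12 = 0.0094167; payment = 15,500 × 0.0094167 / (1 − (1+0.0094167)^−72) = $297.42.
Loan B: at 7.10% the monthly rate is 0.0059167, so the payment is 15,500 × 0.0059167 / (1 − 1.0059167^−72) = $265.00.
Over 24 months: Loan A costs 24 × $297.42 = $7,138.08; Loan B costs 24 × $265.00 + $465.00 = $6,825.00.
Loan B is cheaper by $7,138.08 − $6,825.00 = $313.08.

Loan B by $313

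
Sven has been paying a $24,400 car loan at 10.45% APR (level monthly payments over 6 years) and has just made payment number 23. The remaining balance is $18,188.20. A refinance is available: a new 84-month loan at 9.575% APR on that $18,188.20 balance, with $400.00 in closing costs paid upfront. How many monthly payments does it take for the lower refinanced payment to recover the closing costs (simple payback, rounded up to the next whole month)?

Current payment = 24,400 × 10.45%/12 / (1 − (1+0.0087083)^−72) = $457.59.
Refinanced payment = 18,188.20 × 0.0079792 / (1 − (1+0.0079792)^−84) = $297.97.
Monthly savings = $457.59 − $297.97 = $159.62.
Break-even = $400.00 / $159.62 = 2.51 → 3 months.

3 months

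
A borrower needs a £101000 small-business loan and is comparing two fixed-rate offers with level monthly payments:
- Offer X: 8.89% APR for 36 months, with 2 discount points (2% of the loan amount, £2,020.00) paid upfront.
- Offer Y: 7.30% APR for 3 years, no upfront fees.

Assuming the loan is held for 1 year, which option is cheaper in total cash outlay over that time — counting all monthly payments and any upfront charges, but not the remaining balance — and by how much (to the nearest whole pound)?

Offer Y by £2,910

Offer X: monthly rate = 8.89%/12 = 0.0074083; payment = 101,000 × 0.0074083 / (1 − (1+0.0074083)^−36) = £3,206.60.
Offer Y: at 7.30% the monthly rate is 0.0060833, so the payment is 101,000 × 0.0060833 / (1 − 1.0060833^−36) = £3,132.46.
Over 12 months: Offer X costs 12 × £3,206.60 + £2,020.00 = £40,499.20; Offer Y costs 12 × £3,132.46 = £37,589.52.
Offer Y is cheaper by £40,499.20 − £37,589.52 = £2,909.68.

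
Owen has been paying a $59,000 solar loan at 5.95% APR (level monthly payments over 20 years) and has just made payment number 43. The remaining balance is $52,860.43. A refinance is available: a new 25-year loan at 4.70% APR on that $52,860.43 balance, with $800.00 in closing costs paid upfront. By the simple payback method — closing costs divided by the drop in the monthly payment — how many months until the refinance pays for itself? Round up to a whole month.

Current payment = 59,000 × 5.95%/12 / (1 − (1+0.0049583)^−240) = $420.99.
Refinanced payment = 52,860.43 × 0.0039167 / (1 − (1+0.0039167)^−300) = $299.85.
Monthly savings = $420.99 − $299.85 = $121.14.
Break-even = $800.00 / $121.14 = 6.60 → 7 months.

7 months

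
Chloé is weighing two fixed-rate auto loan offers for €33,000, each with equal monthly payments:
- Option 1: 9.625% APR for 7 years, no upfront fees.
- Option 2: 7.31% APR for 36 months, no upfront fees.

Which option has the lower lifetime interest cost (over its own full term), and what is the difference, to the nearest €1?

Option 1: at 9.625% the monthly rate is 0.0080208, so the payment is 33,000 × 0.0080208 / (1 − 1.0080208^−84) = €541.47.
Total interest on Option 1 = 84 × €541.47 − €33,000 = €12,483.48.
Option 2: at 7.31% the monthly rate is 0.0060917, so the payment is 33,000 × 0.0060917 / (1 − 1.0060917^−36) = €1,023.63.
Total interest on Option 2 = 36 × €1,023.63 − €33,000 = €3,850.68.
Option 2 is lower by €8,632.80.

Option 2 by €8,633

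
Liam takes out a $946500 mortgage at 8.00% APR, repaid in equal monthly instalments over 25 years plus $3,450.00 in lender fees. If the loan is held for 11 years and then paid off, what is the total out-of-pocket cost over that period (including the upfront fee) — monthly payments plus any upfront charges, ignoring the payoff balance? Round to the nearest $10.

$967,740

Monthly rate = 8%/12 = 0.0066667; payment = 946,500 × 0.0066667 / (1 − (1+0.0066667)^−300) = $7,305.24.
Total outlay = 132 × $7,305.24 + $3,450.00 = $967,741.68.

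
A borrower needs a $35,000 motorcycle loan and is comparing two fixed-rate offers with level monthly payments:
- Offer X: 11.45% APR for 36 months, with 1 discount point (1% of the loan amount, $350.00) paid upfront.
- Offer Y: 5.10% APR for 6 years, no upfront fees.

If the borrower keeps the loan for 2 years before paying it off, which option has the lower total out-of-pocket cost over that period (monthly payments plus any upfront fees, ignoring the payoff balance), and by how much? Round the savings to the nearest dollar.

Offer X: at 11.45% the monthly rate is 0.0095417, so the payment is 35,000 × 0.0095417 / (1 − 1.0095417^−36) = $1,153.33.
Offer Y: monthly rate = 5.1%/12 = 0.0042500; payment = 35,000 × 0.0042500 / (1 − (1+0.0042500)^−72) = $565.30.
Over 24 months: Offer X costs 24 × $1,153.33 + $350.00 = $28,029.92; Offer Y costs 24 × $565.30 = $13,567.20.
Offer Y is cheaper by $28,029.92 − $13,567.20 = $14,462.72.

Offer Y by $14,463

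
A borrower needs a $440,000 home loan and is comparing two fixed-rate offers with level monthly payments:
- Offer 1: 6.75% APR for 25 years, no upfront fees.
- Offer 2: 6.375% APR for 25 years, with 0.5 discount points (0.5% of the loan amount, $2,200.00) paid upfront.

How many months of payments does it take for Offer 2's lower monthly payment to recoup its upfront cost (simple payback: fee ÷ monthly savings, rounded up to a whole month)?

Offer 1: at 6.75% the monthly rate is 0.0056250, so the payment is 440,000 × 0.0056250 / (1 − 1.0056250^−300) = $3,040.01.
Offer 2: at 6.375% the monthly rate is 0.0053125, so the payment is 440,000 × 0.0053125 / (1 − 1.0053125^−300) = $2,936.64.
Monthly savings = $3,040.01 − $2,936.64 = $103.37.
Break-even = $2,200.00 / $103.37 = 21.28 → 22 months.

22 months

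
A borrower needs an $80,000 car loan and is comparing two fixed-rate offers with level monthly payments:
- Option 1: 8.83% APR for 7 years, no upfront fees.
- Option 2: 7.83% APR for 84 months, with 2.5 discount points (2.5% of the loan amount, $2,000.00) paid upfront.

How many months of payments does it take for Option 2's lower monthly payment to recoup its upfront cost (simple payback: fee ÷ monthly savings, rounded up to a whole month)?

50 months

Option 1: at 8.83% the monthly rate is 0.0073583, so the payment is 80,000 × 0.0073583 / (1 − 1.0073583^−84) = $1,280.23.
Option 2: monthly rate = 7.83%/12 = 0.0065250; payment = 80,000 × 0.0065250 / (1 − (1+0.0065250)^−84) = $1,240.13.
Monthly savings = $1,280.23 − $1,240.13 = $40.10.
Break-even = $2,000.00 / $40.10 = 49.88 → 50 months.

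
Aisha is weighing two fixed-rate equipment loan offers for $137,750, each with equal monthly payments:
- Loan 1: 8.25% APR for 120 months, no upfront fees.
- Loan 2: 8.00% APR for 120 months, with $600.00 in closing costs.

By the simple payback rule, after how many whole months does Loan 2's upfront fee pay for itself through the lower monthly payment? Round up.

33 months

Loan 1: at 8.25% the monthly rate is 0.0068750, so the payment is 137,750 × 0.0068750 / (1 − 1.0068750^−120) = $1,689.54.
Loan 2: monthly rate = 8%/12 = 0.0066667; payment = 137,750 × 0.0066667 / (1 − (1+0.0066667)^−120) = $1,671.29.
Monthly savings = $1,689.54 − $1,671.29 = $18.25.
Break-even = $600.00 / $18.25 = 32.88 → 33 months.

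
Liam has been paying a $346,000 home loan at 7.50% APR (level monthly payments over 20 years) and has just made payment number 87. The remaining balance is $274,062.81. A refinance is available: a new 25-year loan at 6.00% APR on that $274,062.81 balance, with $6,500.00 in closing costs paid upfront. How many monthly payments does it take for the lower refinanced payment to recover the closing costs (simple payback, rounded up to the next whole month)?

7 months

Current payment = 346,000 × 7.5%/12 / (1 − (1+0.0062500)^−240) = $2,787.35.
Refinanced payment = 274,062.81 × 0.0050000 / (1 − (1+0.0050000)^−300) = $1,765.79.
Monthly savings = $2,787.35 − $1,765.79 = $1,021.56.
Break-even = $6,500.00 / $1,021.56 = 6.36 → 7 months.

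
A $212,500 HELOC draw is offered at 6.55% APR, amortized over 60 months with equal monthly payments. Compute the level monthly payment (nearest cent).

Monthly rate = 6.55%/12 = 0.0054583; payment = 212,500 × 0.0054583 / (1 − (1+0.0054583)^−60) = $4,162.79.

$4,162.79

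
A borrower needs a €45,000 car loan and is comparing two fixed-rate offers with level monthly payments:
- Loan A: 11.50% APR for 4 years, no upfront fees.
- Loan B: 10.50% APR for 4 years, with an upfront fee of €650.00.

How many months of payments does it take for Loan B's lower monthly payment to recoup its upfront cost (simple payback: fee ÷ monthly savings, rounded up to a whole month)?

Loan A: at 11.50% the monthly rate is 0.0095833, so the payment is 45,000 × 0.0095833 / (1 − 1.0095833^−48) = €1,174.01.
Loan B: at 10.50% the monthly rate is 0.0087500, so the payment is 45,000 × 0.0087500 / (1 − 1.0087500^−48) = €1,152.15.
Monthly savings = €1,174.01 − €1,152.15 = €21.86.
Break-even = €650.00 / €21.86 = 29.73 → 30 months.

30 months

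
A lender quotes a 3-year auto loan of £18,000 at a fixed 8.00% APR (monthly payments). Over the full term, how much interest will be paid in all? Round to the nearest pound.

At 8.00% the monthly rate is 0.0066667, so the payment is 18,000 × 0.0066667 / (1 − 1.0066667^−36) = £564.05.
Total paid = 36 × £564.05 = £20,305.80; interest = £20,305.80 − £18,000 = £2,305.80.

£2,306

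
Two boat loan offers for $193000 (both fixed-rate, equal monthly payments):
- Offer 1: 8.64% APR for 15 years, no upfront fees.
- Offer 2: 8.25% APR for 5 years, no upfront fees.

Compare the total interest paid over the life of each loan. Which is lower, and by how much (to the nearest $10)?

Offer 1: at 8.64% the monthly rate is 0.0072000, so the payment is 193,000 × 0.0072000 / (1 − 1.0072000^−180) = $1,916.42.
Total interest on Offer 1 = 180 × $1,916.42 − $193,000 = $151,955.60.
Offer 2: at 8.25% the monthly rate is 0.0068750, so the payment is 193,000 × 0.0068750 / (1 − 1.0068750^−60) = $3,936.48.
Total interest on Offer 2 = 60 × $3,936.48 − $193,000 = $43,188.80.
Offer 2 is lower by $108,766.80.

Offer 2 by $108,770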